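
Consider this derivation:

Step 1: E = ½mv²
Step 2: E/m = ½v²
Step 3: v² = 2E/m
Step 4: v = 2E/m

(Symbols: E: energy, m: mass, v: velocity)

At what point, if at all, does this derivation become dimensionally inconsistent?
Step 4

Step 1: E = ½mv² → LHS [L^2 M T^-2], RHS [L^2 M T^-2] ✓
Step 2: E/m = ½v² → LHS [L^2 T^-2], RHS [L^2 T^-2] ✓
Step 3: v² = 2E/m → LHS [L^2 T^-2], RHS [L^2 T^-2] ✓
Step 4: v = 2E/m → LHS [L T^-1], RHS [L^2 T^-2] ✗

The first dimensional inconsistency appears in step 4: v = 2E/m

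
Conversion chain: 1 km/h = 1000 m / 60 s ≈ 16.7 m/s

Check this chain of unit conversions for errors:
The chain is incorrect (it contains an error).

Incorrect: 1 h = 3600 s, not 60 s (1 km/h ≈ 0.278 m/s)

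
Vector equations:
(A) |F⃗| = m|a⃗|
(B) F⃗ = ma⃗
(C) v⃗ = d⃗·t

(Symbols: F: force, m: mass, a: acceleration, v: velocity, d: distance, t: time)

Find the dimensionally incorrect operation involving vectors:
(C) v⃗ = d⃗·t

(A) |F⃗| = m|a⃗|: LHS [L M T^-2], RHS [L M T^-2] ✓ — magnitudes of vectors are scalars
(B) F⃗ = ma⃗: LHS [L M T^-2], RHS [L M T^-2] ✓ — Force and acceleration are vectors, mass is a scalar
(C) v⃗ = d⃗·t: LHS [L T^-1], RHS [L T] ✗ — velocity is displacement per time; should be d⃗/t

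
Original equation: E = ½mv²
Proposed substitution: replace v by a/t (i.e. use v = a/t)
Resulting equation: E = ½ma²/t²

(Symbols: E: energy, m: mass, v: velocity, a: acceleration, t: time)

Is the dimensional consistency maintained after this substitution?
No

[v] = [L T^-1] and [a/t] = [L T^-3]. These differ, so the substitution replaces a quantity by one of different dimensions and the result E = ½ma²/t² has LHS [L^2 M T^-2] vs RHS [L^2 M T^-6] — inconsistent.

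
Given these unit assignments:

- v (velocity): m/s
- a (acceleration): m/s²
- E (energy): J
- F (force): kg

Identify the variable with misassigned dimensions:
F

The variable F (force) should have units N, not kg.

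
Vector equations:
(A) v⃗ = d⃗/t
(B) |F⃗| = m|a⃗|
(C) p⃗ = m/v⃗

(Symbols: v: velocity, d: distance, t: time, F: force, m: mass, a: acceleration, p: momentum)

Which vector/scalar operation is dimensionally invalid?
(C) p⃗ = m/v⃗

(A) v⃗ = d⃗/t: LHS [L T^-1], RHS [L T^-1] ✓ — displacement (vector) divided by time (scalar)
(B) |F⃗| = m|a⃗|: LHS [L M T^-2], RHS [L M T^-2] ✓ — magnitudes of vectors are scalars
(C) p⃗ = m/v⃗: LHS [L M T^-1], RHS [L^-1 M T] ✗ — momentum is mass times velocity; should be mv⃗ (and division by a vector is undefined)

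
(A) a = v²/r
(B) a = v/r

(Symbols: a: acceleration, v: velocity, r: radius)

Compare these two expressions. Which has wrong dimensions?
(B)

(A) a = v²/r: LHS [L T^-2], RHS [L T^-2] ✓
(B) a = v/r: LHS [L T^-2], RHS [T^-1] ✗

Expression (B) a = v/r is dimensionally incorrect.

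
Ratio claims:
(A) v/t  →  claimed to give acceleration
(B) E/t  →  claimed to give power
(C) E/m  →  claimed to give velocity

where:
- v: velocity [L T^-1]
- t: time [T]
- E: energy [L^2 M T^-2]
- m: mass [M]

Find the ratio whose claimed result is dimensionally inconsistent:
(C) E/m does not give velocity

(A) v/t: [L T^-2] = acceleration [L T^-2] ✓
(B) E/t: [L^2 M T^-3] = power [L^2 M T^-3] ✓
(C) E/m: [L^2 T^-2] ≠ velocity [L T^-1] ✗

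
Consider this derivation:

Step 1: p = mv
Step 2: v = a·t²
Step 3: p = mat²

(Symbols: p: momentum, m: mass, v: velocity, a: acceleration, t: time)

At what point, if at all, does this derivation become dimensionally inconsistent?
Step 2

Step 1: p = mv → LHS [L M T^-1], RHS [L M T^-1] ✓
Step 2: v = a·t² → LHS [L T^-1], RHS [L] ✗

The first dimensional inconsistency appears in step 2: v = a·t²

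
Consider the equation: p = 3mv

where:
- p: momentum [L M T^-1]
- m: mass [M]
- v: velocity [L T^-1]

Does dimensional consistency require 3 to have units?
No

p has dimensions [L M T^-1] and mv already has dimensions [L M T^-1], so the equation balances without 3 contributing any dimensions. 3 is a pure (dimensionless) number; changing or removing it would not affect dimensional consistency.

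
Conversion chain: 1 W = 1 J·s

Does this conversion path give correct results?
The chain is incorrect (it contains an error).

Incorrect: Watt is J/s, not J·s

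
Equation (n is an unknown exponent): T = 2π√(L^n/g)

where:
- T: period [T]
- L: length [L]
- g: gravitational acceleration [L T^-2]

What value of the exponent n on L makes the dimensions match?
n = 1

T has dimensions [T]; L has dimensions [L].
With n = 1: 2π√(L^1/g) has dimensions [T], matching the LHS ✓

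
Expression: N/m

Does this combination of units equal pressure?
No

The expression N/m has dimensions [M T^-2], but pressure has dimensions [L^-1 M T^-2].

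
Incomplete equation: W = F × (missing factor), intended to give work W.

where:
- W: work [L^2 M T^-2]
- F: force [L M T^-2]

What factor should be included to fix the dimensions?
d (distance), dimensions [L]

W has dimensions [L^2 M T^-2] and F has dimensions [L M T^-2].
The missing factor must have dimensions [L^2 M T^-2] / [L M T^-2] = [L], i.e. distance (d).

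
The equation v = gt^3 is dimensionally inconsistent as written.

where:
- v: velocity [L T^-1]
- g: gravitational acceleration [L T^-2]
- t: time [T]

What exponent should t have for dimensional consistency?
The exponent of t should be 1: v = gt

The LHS v has dimensions [L T^-1]; t has dimensions [T].
As written, the RHS gt^3 (exponent 3 on t) has dimensions [L T], which does not match.
With exponent 1, the RHS gt has dimensions [L T^-1], matching the LHS.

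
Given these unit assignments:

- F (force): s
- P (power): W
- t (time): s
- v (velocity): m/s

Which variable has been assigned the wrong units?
F

The variable F (force) should have units N, not s.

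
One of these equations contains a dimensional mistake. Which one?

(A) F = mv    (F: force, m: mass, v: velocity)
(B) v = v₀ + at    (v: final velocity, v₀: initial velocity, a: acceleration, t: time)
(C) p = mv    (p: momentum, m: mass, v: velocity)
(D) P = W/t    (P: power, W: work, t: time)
(A) F = mv

The equation (A) F = mv is dimensionally incorrect.

LHS (F): [L M T^-2]
RHS (mv): [L M T^-1] ✗

The dimensions do not match. The other three equations balance.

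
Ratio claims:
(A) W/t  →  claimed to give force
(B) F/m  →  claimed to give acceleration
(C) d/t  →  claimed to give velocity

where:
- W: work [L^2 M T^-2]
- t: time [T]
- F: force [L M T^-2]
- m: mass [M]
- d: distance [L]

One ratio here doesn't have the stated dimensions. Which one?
(A) W/t does not give force

(A) W/t: [L^2 M T^-3] ≠ force [L M T^-2] ✗
(B) F/m: [L T^-2] = acceleration [L T^-2] ✓
(C) d/t: [L T^-1] = velocity [L T^-1] ✓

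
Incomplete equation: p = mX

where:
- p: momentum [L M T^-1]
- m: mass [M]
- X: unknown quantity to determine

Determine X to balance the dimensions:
X = v (velocity), dimensions [L T^-1]

p has dimensions [L M T^-1]; the rest of the RHS (m) has dimensions [M].
So X must have dimensions [L T^-1] — X = v (velocity).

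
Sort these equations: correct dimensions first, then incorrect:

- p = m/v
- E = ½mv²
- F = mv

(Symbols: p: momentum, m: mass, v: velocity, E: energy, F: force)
Dimensionally correct: E = ½mv²
Dimensionally incorrect: p = m/v, F = mv
Ordered (correct first, then incorrect): E = ½mv², p = m/v, F = mv

- p = m/v: LHS [L M T^-1], RHS [L^-1 M T] → incorrect ✗
- E = ½mv²: LHS [L^2 M T^-2], RHS [L^2 M T^-2] → correct ✓
- F = mv: LHS [L M T^-2], RHS [L M T^-1] → incorrect ✗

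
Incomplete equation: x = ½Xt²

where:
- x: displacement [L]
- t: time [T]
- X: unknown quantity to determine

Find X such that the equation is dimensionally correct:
X = a (acceleration), dimensions [L T^-2]

x has dimensions [L]; the rest of the RHS (½ t²) has dimensions [T^2].
So X must have dimensions [L T^-2] — X = a (acceleration).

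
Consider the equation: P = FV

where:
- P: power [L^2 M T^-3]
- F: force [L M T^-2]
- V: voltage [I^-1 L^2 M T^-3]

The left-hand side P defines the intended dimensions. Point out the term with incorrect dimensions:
The right-hand side term FV

P has dimensions [L^2 M T^-3], but FV has dimensions [I^-1 L^3 M^2 T^-5], so the term FV is dimensionally wrong for P.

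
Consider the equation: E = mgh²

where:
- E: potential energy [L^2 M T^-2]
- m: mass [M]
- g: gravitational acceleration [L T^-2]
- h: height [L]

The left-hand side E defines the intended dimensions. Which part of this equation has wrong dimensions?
The right-hand side term mgh²

E has dimensions [L^2 M T^-2], but mgh² has dimensions [L^3 M T^-2], so the term mgh² is dimensionally wrong for E.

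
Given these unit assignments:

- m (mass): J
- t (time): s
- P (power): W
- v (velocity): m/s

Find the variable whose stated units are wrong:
m

The variable m (mass) should have units kg, not J.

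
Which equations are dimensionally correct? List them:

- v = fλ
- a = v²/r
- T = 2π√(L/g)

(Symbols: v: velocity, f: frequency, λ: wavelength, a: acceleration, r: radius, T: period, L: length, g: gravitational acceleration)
Dimensionally correct: v = fλ, a = v²/r, T = 2π√(L/g)
Dimensionally incorrect: none
Ordered (correct first, then incorrect): v = fλ, a = v²/r, T = 2π√(L/g)

- v = fλ: LHS [L T^-1], RHS [L T^-1] → correct ✓
- a = v²/r: LHS [L T^-2], RHS [L T^-2] → correct ✓
- T = 2π√(L/g): LHS [T], RHS [T] → correct ✓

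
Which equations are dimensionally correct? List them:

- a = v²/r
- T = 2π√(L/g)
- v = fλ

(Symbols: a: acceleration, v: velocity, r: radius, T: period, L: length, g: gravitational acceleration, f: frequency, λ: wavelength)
Dimensionally correct: a = v²/r, T = 2π√(L/g), v = fλ
Dimensionally incorrect: none
Ordered (correct first, then incorrect): a = v²/r, T = 2π√(L/g), v = fλ

- a = v²/r: LHS [L T^-2], RHS [L T^-2] → correct ✓
- T = 2π√(L/g): LHS [T], RHS [T] → correct ✓
- v = fλ: LHS [L T^-1], RHS [L T^-1] → correct ✓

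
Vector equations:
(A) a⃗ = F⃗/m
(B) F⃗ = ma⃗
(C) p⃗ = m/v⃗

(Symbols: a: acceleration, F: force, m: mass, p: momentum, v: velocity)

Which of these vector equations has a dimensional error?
(C) p⃗ = m/v⃗

(A) a⃗ = F⃗/m: LHS [L T^-2], RHS [L T^-2] ✓ — force (vector) divided by mass (scalar)
(B) F⃗ = ma⃗: LHS [L M T^-2], RHS [L M T^-2] ✓ — Force and acceleration are vectors, mass is a scalar
(C) p⃗ = m/v⃗: LHS [L M T^-1], RHS [L^-1 M T] ✗ — momentum is mass times velocity; should be mv⃗ (and division by a vector is undefined)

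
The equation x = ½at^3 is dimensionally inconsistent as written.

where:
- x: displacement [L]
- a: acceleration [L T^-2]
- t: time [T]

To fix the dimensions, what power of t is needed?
The exponent of t should be 2: x = ½at^2

The LHS x has dimensions [L]; t has dimensions [T].
As written, the RHS ½at^3 (exponent 3 on t) has dimensions [L T], which does not match.
With exponent 2, the RHS ½at^2 has dimensions [L], matching the LHS.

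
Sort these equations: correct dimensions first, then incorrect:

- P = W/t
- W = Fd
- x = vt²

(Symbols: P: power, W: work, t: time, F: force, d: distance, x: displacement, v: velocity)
Dimensionally correct: P = W/t, W = Fd
Dimensionally incorrect: x = vt²
Ordered (correct first, then incorrect): P = W/t, W = Fd, x = vt²

- P = W/t: LHS [L^2 M T^-3], RHS [L^2 M T^-3] → correct ✓
- W = Fd: LHS [L^2 M T^-2], RHS [L^2 M T^-2] → correct ✓
- x = vt²: LHS [L], RHS [L T] → incorrect ✗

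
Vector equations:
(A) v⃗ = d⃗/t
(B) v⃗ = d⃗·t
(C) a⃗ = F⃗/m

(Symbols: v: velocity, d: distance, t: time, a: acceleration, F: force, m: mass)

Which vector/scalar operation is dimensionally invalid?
(B) v⃗ = d⃗·t

(A) v⃗ = d⃗/t: LHS [L T^-1], RHS [L T^-1] ✓ — displacement (vector) divided by time (scalar)
(B) v⃗ = d⃗·t: LHS [L T^-1], RHS [L T] ✗ — velocity is displacement per time; should be d⃗/t
(C) a⃗ = F⃗/m: LHS [L T^-2], RHS [L T^-2] ✓ — force (vector) divided by mass (scalar)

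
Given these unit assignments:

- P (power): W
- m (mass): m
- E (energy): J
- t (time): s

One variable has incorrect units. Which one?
m

The variable m (mass) should have units kg, not m.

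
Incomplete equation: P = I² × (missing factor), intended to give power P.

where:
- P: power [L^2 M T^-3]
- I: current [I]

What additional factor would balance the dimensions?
R (resistance), dimensions [I^-2 L^2 M T^-3]

P has dimensions [L^2 M T^-3] and I² has dimensions [I^2].
The missing factor must have dimensions [L^2 M T^-3] / [I^2] = [I^-2 L^2 M T^-3], i.e. resistance (R).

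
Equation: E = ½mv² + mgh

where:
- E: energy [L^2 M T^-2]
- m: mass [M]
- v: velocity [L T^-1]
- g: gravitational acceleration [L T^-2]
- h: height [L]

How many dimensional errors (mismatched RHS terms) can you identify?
0

LHS E: [L^2 M T^-2]
- ½mv²: [L^2 M T^-2] ✓
- mgh: [L^2 M T^-2] ✓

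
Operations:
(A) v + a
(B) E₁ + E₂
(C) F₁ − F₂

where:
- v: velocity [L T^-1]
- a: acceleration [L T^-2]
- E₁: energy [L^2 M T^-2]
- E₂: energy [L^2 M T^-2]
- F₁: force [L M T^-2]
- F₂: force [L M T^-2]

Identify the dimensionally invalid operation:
(A) v + a

(A) v + a: v [L T^-1] and a [L T^-2] — different dimensions cannot be added/subtracted ✗
(B) E₁ + E₂: E₁ [L^2 M T^-2] and E₂ [L^2 M T^-2] — same dimensions ✓
(C) F₁ − F₂: F₁ [L M T^-2] and F₂ [L M T^-2] — same dimensions ✓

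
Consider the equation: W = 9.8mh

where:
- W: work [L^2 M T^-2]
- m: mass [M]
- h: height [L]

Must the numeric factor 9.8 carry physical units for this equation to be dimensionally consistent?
Yes

W has dimensions [L^2 M T^-2], while mh alone has dimensions [L M]. For the equation to balance, the factor 9.8 must carry dimensions [L T^-2] — it is a dimensional constant (a numerical value of a physical quantity with its units suppressed), not a pure number.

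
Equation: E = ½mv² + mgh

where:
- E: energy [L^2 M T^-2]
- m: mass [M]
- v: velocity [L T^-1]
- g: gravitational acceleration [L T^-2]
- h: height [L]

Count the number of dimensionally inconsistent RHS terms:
0

LHS E: [L^2 M T^-2]
- ½mv²: [L^2 M T^-2] ✓
- mgh: [L^2 M T^-2] ✓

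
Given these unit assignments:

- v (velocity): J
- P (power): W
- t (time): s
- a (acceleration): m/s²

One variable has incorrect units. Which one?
v

The variable v (velocity) should have units m/s, not J.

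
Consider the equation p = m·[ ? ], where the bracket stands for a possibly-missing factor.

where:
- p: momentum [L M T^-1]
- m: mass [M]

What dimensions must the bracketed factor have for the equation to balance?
[L T^-1] — velocity (e.g. v)

p has dimensions [L M T^-1]; m has dimensions [M].
The bracketed factor must supply [L M T^-1] / [M] = [L T^-1].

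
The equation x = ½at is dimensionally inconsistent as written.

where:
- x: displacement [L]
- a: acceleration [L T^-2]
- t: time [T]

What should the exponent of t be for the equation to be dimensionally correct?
The exponent of t should be 2: x = ½at^2

The LHS x has dimensions [L]; t has dimensions [T].
As written, the RHS ½at (exponent 1 on t) has dimensions [L T^-1], which does not match.
With exponent 2, the RHS ½at^2 has dimensions [L], matching the LHS.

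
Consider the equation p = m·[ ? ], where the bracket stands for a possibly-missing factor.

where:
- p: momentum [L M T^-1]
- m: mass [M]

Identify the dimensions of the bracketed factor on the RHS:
[L T^-1] — velocity (e.g. v)

p has dimensions [L M T^-1]; m has dimensions [M].
The bracketed factor must supply [L M T^-1] / [M] = [L T^-1].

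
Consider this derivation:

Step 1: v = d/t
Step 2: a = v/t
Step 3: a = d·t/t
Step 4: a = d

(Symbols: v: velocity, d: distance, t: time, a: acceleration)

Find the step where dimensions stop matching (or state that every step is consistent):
Step 3

Step 1: v = d/t → LHS [L T^-1], RHS [L T^-1] ✓
Step 2: a = v/t → LHS [L T^-2], RHS [L T^-2] ✓
Step 3: a = d·t/t → LHS [L T^-2], RHS [L] ✗

The first dimensional inconsistency appears in step 3: a = d·t/t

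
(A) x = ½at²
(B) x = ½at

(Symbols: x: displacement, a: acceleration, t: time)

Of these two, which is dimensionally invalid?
(B)

(A) x = ½at²: LHS [L], RHS [L] ✓
(B) x = ½at: LHS [L], RHS [L T^-1] ✗

Expression (B) x = ½at is dimensionally incorrect.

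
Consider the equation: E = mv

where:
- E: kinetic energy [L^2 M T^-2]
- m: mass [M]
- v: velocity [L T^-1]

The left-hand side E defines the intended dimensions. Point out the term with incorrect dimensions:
The right-hand side term mv

E has dimensions [L^2 M T^-2], but mv has dimensions [L M T^-1], so the term mv is dimensionally wrong for E.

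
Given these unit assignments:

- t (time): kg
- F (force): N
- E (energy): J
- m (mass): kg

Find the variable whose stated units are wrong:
t

The variable t (time) should have units s, not kg.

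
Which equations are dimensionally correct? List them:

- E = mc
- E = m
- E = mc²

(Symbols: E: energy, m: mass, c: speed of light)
Dimensionally correct: E = mc²
Dimensionally incorrect: E = mc, E = m
Ordered (correct first, then incorrect): E = mc², E = mc, E = m

- E = mc: LHS [L^2 M T^-2], RHS [L M T^-1] → incorrect ✗
- E = m: LHS [L^2 M T^-2], RHS [M] → incorrect ✗
- E = mc²: LHS [L^2 M T^-2], RHS [L^2 M T^-2] → correct ✓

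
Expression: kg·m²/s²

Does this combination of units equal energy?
Yes

The expression kg·m²/s² has dimensions [L^2 M T^-2], which is exactly energy [L^2 M T^-2].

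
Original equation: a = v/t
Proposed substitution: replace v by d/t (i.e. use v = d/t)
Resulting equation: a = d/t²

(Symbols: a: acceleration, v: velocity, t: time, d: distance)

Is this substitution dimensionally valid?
Yes

[v] = [L T^-1] and [d/t] = [L T^-1]. These match, so the substitution replaces a quantity by one of the same dimensions and the result a = d/t² has LHS [L T^-2] vs RHS [L T^-2] — still consistent.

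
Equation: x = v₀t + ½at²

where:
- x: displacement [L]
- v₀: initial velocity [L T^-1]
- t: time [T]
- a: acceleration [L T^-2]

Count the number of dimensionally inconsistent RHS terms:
0

LHS x: [L]
- v₀t: [L] ✓
- ½at²: [L] ✓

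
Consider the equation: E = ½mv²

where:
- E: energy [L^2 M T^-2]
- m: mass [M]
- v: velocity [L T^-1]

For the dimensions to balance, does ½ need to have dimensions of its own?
No

E has dimensions [L^2 M T^-2] and mv² already has dimensions [L^2 M T^-2], so the equation balances without ½ contributing any dimensions. ½ is a pure (dimensionless) number; changing or removing it would not affect dimensional consistency.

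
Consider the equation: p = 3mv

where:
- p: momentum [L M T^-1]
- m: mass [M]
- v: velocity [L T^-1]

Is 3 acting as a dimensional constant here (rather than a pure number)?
No

p has dimensions [L M T^-1] and mv already has dimensions [L M T^-1], so the equation balances without 3 contributing any dimensions. 3 is a pure (dimensionless) number; changing or removing it would not affect dimensional consistency.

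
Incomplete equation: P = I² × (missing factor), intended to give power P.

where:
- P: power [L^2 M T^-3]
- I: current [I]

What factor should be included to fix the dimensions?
R (resistance), dimensions [I^-2 L^2 M T^-3]

P has dimensions [L^2 M T^-3] and I² has dimensions [I^2].
The missing factor must have dimensions [L^2 M T^-3] / [I^2] = [I^-2 L^2 M T^-3], i.e. resistance (R).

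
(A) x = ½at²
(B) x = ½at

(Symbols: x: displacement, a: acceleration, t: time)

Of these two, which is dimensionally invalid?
(B)

(A) x = ½at²: LHS [L], RHS [L] ✓
(B) x = ½at: LHS [L], RHS [L T^-1] ✗

Expression (B) x = ½at is dimensionally incorrect.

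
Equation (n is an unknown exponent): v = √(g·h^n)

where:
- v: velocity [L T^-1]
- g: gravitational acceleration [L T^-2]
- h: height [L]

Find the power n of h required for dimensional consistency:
n = 1

v has dimensions [L T^-1]; h has dimensions [L].
With n = 1: √(g·h^1) has dimensions [L T^-1], matching the LHS ✓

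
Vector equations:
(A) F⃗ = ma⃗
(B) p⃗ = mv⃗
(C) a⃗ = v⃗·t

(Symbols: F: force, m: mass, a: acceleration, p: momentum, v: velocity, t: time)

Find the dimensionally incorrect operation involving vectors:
(C) a⃗ = v⃗·t

(A) F⃗ = ma⃗: LHS [L M T^-2], RHS [L M T^-2] ✓ — Force and acceleration are vectors, mass is a scalar
(B) p⃗ = mv⃗: LHS [L M T^-1], RHS [L M T^-1] ✓ — mass (scalar) times velocity (vector)
(C) a⃗ = v⃗·t: LHS [L T^-2], RHS [L] ✗ — acceleration is velocity per time; should be v⃗/t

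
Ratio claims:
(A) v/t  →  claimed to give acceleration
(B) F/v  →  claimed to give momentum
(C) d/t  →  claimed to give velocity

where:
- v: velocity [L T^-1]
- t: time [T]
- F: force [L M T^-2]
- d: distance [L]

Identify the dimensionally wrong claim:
(B) F/v does not give momentum

(A) v/t: [L T^-2] = acceleration [L T^-2] ✓
(B) F/v: [M T^-1] ≠ momentum [L M T^-1] ✗
(C) d/t: [L T^-1] = velocity [L T^-1] ✓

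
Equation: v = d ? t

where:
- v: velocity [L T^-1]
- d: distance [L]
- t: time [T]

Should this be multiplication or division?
division (÷): v = d ÷ t

v [L T^-1]; d [L]; t [T].
d × t → [L T] ✗
d ÷ t → [L T^-1] ✓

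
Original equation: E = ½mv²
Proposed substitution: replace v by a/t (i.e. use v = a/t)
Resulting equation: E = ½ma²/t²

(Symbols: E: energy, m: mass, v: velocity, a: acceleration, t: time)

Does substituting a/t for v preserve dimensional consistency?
No

[v] = [L T^-1] and [a/t] = [L T^-3]. These differ, so the substitution replaces a quantity by one of different dimensions and the result E = ½ma²/t² has LHS [L^2 M T^-2] vs RHS [L^2 M T^-6] — inconsistent.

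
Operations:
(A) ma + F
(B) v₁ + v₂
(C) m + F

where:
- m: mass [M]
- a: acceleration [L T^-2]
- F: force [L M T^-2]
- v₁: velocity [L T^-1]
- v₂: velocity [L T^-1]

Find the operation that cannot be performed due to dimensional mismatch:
(C) m + F

(A) ma + F: ma [L M T^-2] and F [L M T^-2] — same dimensions ✓
(B) v₁ + v₂: v₁ [L T^-1] and v₂ [L T^-1] — same dimensions ✓
(C) m + F: m [M] and F [L M T^-2] — different dimensions cannot be added/subtracted ✗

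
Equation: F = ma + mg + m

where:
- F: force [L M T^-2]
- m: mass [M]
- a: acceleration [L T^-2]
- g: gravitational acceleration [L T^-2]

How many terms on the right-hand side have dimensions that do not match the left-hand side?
1

LHS F: [L M T^-2]
- ma: [L M T^-2] ✓
- mg: [L M T^-2] ✓
- m: [M] ✗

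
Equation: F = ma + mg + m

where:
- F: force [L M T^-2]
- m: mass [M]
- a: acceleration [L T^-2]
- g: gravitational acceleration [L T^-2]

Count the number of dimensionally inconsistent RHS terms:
1

LHS F: [L M T^-2]
- ma: [L M T^-2] ✓
- mg: [L M T^-2] ✓
- m: [M] ✗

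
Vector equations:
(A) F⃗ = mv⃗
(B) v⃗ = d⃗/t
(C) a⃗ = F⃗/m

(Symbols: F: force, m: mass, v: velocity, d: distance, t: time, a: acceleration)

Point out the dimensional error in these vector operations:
(A) F⃗ = mv⃗

(A) F⃗ = mv⃗: LHS [L M T^-2], RHS [L M T^-1] ✗ — mass times velocity is momentum, not force; should be ma⃗
(B) v⃗ = d⃗/t: LHS [L T^-1], RHS [L T^-1] ✓ — displacement (vector) divided by time (scalar)
(C) a⃗ = F⃗/m: LHS [L T^-2], RHS [L T^-2] ✓ — force (vector) divided by mass (scalar)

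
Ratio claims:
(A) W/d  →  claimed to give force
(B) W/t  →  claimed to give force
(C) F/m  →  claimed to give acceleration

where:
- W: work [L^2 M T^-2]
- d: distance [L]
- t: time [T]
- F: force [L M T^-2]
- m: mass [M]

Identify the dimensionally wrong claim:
(B) W/t does not give force

(A) W/d: [L M T^-2] = force [L M T^-2] ✓
(B) W/t: [L^2 M T^-3] ≠ force [L M T^-2] ✗
(C) F/m: [L T^-2] = acceleration [L T^-2] ✓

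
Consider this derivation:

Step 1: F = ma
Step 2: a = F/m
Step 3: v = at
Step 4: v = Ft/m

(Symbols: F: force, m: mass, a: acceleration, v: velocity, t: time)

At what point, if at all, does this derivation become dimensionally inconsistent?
No step introduces an error — all steps are dimensionally consistent.

Step 1: F = ma → LHS [L M T^-2], RHS [L M T^-2] ✓
Step 2: a = F/m → LHS [L T^-2], RHS [L T^-2] ✓
Step 3: v = at → LHS [L T^-1], RHS [L T^-1] ✓
Step 4: v = Ft/m → LHS [L T^-1], RHS [L T^-1] ✓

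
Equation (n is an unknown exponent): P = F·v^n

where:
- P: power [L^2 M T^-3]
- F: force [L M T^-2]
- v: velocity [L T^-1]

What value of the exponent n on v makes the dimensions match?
n = 1

P has dimensions [L^2 M T^-3]; v has dimensions [L T^-1].
The rest of the RHS has dimensions [L M T^-2], so v^n must supply [L T^-1].
With n = 1: F·v^1 has dimensions [L^2 M T^-3], matching the LHS ✓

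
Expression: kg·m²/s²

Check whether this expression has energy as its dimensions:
Yes

The expression kg·m²/s² has dimensions [L^2 M T^-2], which is exactly energy [L^2 M T^-2].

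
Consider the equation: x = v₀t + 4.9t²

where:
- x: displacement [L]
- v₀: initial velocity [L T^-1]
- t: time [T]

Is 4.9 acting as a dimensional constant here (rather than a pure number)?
Yes

x has dimensions [L], while t² alone has dimensions [T^2]. For the equation to balance, the factor 4.9 must carry dimensions [L T^-2] — it is a dimensional constant (a numerical value of a physical quantity with its units suppressed), not a pure number.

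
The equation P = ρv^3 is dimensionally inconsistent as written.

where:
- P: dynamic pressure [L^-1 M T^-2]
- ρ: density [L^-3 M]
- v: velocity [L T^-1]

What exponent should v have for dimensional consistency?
The exponent of v should be 2: P = ρv^2

The LHS P has dimensions [L^-1 M T^-2]; v has dimensions [L T^-1].
As written, the RHS ρv^3 (exponent 3 on v) has dimensions [M T^-3], which does not match.
With exponent 2, the RHS ρv^2 has dimensions [L^-1 M T^-2], matching the LHS.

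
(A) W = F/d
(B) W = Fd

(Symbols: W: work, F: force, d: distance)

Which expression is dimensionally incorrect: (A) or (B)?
(A)

(A) W = F/d: LHS [L^2 M T^-2], RHS [M T^-2] ✗
(B) W = Fd: LHS [L^2 M T^-2], RHS [L^2 M T^-2] ✓

Expression (A) W = F/d is dimensionally incorrect.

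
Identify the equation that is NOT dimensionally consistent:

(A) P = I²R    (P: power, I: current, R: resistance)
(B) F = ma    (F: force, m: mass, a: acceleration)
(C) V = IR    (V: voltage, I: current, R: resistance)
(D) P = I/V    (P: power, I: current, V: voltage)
(D) P = I/V

The equation (D) P = I/V is dimensionally incorrect.

LHS (P): [L^2 M T^-3]
RHS (I/V): [I^2 L^-2 M^-1 T^3] ✗

The dimensions do not match. The other three equations balance.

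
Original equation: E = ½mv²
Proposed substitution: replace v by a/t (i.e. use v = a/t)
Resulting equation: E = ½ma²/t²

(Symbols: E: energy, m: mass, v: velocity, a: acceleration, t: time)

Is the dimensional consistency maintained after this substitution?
No

[v] = [L T^-1] and [a/t] = [L T^-3]. These differ, so the substitution replaces a quantity by one of different dimensions and the result E = ½ma²/t² has LHS [L^2 M T^-2] vs RHS [L^2 M T^-6] — inconsistent.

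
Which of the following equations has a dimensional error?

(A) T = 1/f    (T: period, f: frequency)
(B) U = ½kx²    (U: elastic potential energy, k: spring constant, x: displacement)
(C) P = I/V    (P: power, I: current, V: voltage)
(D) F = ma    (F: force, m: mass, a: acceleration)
(C) P = I/V

The equation (C) P = I/V is dimensionally incorrect.

LHS (P): [L^2 M T^-3]
RHS (I/V): [I^2 L^-2 M^-1 T^3] ✗

The dimensions do not match. The other three equations balance.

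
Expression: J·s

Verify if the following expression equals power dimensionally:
No

The expression J·s has dimensions [L^2 M T^-1], but power has dimensions [L^2 M T^-3].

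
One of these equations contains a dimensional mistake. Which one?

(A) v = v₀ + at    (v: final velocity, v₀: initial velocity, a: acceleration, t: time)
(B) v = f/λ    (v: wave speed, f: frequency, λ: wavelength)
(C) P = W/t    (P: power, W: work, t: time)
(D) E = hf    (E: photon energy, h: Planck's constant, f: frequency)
(B) v = f/λ

The equation (B) v = f/λ is dimensionally incorrect.

LHS (v): [L T^-1]
RHS (f/λ): [L^-1 T^-1] ✗

The dimensions do not match. The other three equations balance.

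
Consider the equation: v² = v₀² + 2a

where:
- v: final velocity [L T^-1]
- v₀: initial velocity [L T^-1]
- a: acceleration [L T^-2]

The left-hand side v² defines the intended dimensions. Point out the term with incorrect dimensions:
The term 2a

Checking each RHS term against the LHS:
- v₀²: [L^2 T^-2] — matches v² [L^2 T^-2] ✓
- 2a: [L T^-2] — does NOT match v² [L^2 T^-2] ✗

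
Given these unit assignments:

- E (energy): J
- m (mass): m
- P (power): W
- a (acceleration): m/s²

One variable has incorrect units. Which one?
m

The variable m (mass) should have units kg, not m.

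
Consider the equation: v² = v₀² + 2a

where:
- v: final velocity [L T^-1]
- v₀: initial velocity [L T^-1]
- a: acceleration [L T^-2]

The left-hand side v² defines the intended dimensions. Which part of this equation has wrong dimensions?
The term 2a

Checking each RHS term against the LHS:
- v₀²: [L^2 T^-2] — matches v² [L^2 T^-2] ✓
- 2a: [L T^-2] — does NOT match v² [L^2 T^-2] ✗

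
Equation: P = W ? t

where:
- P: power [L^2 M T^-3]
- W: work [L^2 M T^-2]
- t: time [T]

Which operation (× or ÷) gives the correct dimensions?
division (÷): P = W ÷ t

P [L^2 M T^-3]; W [L^2 M T^-2]; t [T].
W × t → [L^2 M T^-1] ✗
W ÷ t → [L^2 M T^-3] ✓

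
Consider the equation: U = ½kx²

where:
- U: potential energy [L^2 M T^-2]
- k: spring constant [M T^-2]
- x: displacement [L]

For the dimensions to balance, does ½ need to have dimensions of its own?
No

U has dimensions [L^2 M T^-2] and kx² already has dimensions [L^2 M T^-2], so the equation balances without ½ contributing any dimensions. ½ is a pure (dimensionless) number; changing or removing it would not affect dimensional consistency.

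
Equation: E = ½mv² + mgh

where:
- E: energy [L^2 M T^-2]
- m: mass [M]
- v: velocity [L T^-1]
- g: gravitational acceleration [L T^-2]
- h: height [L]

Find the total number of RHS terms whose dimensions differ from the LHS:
0

LHS E: [L^2 M T^-2]
- ½mv²: [L^2 M T^-2] ✓
- mgh: [L^2 M T^-2] ✓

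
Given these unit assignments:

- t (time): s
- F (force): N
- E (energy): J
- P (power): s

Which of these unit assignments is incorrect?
P

The variable P (power) should have units W, not s.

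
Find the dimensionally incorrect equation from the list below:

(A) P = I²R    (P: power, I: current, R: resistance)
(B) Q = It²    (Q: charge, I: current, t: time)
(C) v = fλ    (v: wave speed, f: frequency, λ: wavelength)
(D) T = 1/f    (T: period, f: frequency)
(B) Q = It²

The equation (B) Q = It² is dimensionally incorrect.

LHS (Q): [I T]
RHS (It²): [I T^2] ✗

The dimensions do not match. The other three equations balance.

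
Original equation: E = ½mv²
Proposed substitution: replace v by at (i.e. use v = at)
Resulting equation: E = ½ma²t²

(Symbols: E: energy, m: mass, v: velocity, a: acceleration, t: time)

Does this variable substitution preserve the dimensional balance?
Yes

[v] = [L T^-1] and [at] = [L T^-1]. These match, so the substitution replaces a quantity by one of the same dimensions and the result E = ½ma²t² has LHS [L^2 M T^-2] vs RHS [L^2 M T^-2] — still consistent.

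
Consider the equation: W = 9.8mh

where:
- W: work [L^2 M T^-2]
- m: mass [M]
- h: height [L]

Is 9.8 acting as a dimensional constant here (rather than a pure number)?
Yes

W has dimensions [L^2 M T^-2], while mh alone has dimensions [L M]. For the equation to balance, the factor 9.8 must carry dimensions [L T^-2] — it is a dimensional constant (a numerical value of a physical quantity with its units suppressed), not a pure number.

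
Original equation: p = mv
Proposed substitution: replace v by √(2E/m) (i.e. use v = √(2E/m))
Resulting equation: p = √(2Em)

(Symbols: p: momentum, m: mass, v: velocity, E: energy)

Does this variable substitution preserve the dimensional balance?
Yes

[v] = [L T^-1] and [√(2E/m)] = [L T^-1]. These match, so the substitution replaces a quantity by one of the same dimensions and the result p = √(2Em) has LHS [L M T^-1] vs RHS [L M T^-1] — still consistent.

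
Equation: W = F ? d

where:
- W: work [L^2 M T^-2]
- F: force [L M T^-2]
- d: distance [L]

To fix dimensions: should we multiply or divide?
multiplication (×): W = F × d

W [L^2 M T^-2]; F [L M T^-2]; d [L].
F × d → [L^2 M T^-2] ✓
F ÷ d → [M T^-2] ✗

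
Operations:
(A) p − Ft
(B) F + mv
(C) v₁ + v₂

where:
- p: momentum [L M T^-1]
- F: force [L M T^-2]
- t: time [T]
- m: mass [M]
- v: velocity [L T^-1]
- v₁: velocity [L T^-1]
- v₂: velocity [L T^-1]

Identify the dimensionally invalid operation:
(B) F + mv

(A) p − Ft: p [L M T^-1] and Ft [L M T^-1] — same dimensions ✓
(B) F + mv: F [L M T^-2] and mv [L M T^-1] — different dimensions cannot be added/subtracted ✗
(C) v₁ + v₂: v₁ [L T^-1] and v₂ [L T^-1] — same dimensions ✓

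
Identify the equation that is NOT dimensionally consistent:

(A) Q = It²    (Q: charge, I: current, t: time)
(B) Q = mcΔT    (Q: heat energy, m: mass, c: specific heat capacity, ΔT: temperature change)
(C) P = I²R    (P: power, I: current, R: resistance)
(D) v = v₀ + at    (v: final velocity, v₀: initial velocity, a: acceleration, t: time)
(A) Q = It²

The equation (A) Q = It² is dimensionally incorrect.

LHS (Q): [I T]
RHS (It²): [I T^2] ✗

The dimensions do not match. The other three equations balance.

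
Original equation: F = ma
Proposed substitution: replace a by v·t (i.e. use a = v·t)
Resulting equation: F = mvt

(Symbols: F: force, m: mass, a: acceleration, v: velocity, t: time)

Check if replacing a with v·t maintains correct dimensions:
No

[a] = [L T^-2] and [v·t] = [L]. These differ, so the substitution replaces a quantity by one of different dimensions and the result F = mvt has LHS [L M T^-2] vs RHS [L M] — inconsistent.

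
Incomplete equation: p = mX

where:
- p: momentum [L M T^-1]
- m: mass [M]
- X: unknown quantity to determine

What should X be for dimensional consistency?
X = v (velocity), dimensions [L T^-1]

p has dimensions [L M T^-1]; the rest of the RHS (m) has dimensions [M].
So X must have dimensions [L T^-1] — X = v (velocity).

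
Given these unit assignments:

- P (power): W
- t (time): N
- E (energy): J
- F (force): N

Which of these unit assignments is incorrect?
t

The variable t (time) should have units s, not N.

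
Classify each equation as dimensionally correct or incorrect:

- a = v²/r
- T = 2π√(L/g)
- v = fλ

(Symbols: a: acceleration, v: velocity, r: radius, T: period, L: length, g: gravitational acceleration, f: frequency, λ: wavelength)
Dimensionally correct: a = v²/r, T = 2π√(L/g), v = fλ
Dimensionally incorrect: none
Ordered (correct first, then incorrect): a = v²/r, T = 2π√(L/g), v = fλ

- a = v²/r: LHS [L T^-2], RHS [L T^-2] → correct ✓
- T = 2π√(L/g): LHS [T], RHS [T] → correct ✓
- v = fλ: LHS [L T^-1], RHS [L T^-1] → correct ✓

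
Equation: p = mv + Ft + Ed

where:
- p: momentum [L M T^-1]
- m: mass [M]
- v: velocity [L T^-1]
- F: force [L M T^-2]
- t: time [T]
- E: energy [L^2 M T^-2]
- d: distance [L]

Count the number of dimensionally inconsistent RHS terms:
1

LHS p: [L M T^-1]
- mv: [L M T^-1] ✓
- Ft: [L M T^-1] ✓
- Ed: [L^3 M T^-2] ✗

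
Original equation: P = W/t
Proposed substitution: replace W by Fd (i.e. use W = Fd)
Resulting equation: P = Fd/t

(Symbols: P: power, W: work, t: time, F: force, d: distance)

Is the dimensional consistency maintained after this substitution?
Yes

[W] = [L^2 M T^-2] and [Fd] = [L^2 M T^-2]. These match, so the substitution replaces a quantity by one of the same dimensions and the result P = Fd/t has LHS [L^2 M T^-3] vs RHS [L^2 M T^-3] — still consistent.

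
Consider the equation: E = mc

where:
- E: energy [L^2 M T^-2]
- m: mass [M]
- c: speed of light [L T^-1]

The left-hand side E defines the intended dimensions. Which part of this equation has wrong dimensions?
The right-hand side term mc

E has dimensions [L^2 M T^-2], but mc has dimensions [L M T^-1], so the term mc is dimensionally wrong for E.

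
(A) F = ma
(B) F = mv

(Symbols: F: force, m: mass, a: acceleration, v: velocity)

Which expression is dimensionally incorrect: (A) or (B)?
(B)

(A) F = ma: LHS [L M T^-2], RHS [L M T^-2] ✓
(B) F = mv: LHS [L M T^-2], RHS [L M T^-1] ✗

Expression (B) F = mv is dimensionally incorrect.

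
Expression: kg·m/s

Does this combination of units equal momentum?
Yes

The expression kg·m/s has dimensions [L M T^-1], which is exactly momentum [L M T^-1].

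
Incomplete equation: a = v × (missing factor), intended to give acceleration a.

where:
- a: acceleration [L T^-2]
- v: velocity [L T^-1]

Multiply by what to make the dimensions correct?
1/t (inverse time), dimensions [T^-1]

a has dimensions [L T^-2] and v has dimensions [L T^-1].
The missing factor must have dimensions [L T^-2] / [L T^-1] = [T^-1], i.e. inverse time (1/t).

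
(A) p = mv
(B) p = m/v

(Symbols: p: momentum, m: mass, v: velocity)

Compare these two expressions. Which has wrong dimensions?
(B)

(A) p = mv: LHS [L M T^-1], RHS [L M T^-1] ✓
(B) p = m/v: LHS [L M T^-1], RHS [L^-1 M T] ✗

Expression (B) p = m/v is dimensionally incorrect.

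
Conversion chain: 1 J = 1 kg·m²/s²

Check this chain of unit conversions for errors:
The chain is correct (no errors).

Correct: Joule is defined as kg·m²/s²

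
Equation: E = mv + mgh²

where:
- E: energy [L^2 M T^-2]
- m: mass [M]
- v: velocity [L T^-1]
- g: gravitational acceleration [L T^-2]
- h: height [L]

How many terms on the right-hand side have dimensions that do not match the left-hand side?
2

LHS E: [L^2 M T^-2]
- mv: [L M T^-1] ✗
- mgh²: [L^3 M T^-2] ✗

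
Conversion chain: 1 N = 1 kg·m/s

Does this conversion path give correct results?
The chain is incorrect (it contains an error).

Incorrect: Newton is kg·m/s², not kg·m/s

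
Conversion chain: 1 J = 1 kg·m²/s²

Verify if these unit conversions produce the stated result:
The chain is correct (no errors).

Correct: Joule is defined as kg·m²/s²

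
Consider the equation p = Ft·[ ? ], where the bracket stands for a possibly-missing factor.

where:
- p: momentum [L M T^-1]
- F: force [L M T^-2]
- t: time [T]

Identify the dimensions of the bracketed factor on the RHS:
Nothing is missing — the bracketed factor must be dimensionless.

p has dimensions [L M T^-1] and Ft already has dimensions [L M T^-1], so p = Ft is dimensionally complete.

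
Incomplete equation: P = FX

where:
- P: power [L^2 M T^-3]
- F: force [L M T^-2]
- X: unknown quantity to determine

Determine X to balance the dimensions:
X = v (velocity), dimensions [L T^-1]

P has dimensions [L^2 M T^-3]; the rest of the RHS (F) has dimensions [L M T^-2].
So X must have dimensions [L T^-1] — X = v (velocity).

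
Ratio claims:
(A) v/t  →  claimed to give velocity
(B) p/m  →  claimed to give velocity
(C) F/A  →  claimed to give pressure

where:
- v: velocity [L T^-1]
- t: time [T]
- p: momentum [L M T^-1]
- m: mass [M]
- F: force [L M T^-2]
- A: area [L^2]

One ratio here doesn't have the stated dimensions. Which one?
(A) v/t does not give velocity

(A) v/t: [L T^-2] ≠ velocity [L T^-1] ✗
(B) p/m: [L T^-1] = velocity [L T^-1] ✓
(C) F/A: [L^-1 M T^-2] = pressure [L^-1 M T^-2] ✓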